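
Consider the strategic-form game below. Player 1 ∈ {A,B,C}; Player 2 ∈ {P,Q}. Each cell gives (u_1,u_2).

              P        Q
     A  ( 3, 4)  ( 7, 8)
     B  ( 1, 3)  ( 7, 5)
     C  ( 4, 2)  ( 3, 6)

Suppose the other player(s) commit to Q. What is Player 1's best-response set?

u_1(A vs Q) = 7
u_1(B vs Q) = 7
u_1(C vs Q) = 3
max payoff 7 at {A,B}

argmax u_1 = {A,B}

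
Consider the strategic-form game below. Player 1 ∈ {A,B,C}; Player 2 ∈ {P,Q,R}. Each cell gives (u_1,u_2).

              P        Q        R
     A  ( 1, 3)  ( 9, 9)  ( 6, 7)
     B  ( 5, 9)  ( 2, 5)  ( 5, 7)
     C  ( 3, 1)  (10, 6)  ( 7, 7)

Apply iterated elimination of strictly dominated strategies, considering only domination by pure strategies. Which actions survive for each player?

P1 drop A (C beats it: P:3>1 Q:10>9 R:7>6)
P2 drop Q (R beats it: B:7>5 C:7>6)
P1→{B,C} P2→{P,R}

IESDS → P1:{B,C} P2:{P,R}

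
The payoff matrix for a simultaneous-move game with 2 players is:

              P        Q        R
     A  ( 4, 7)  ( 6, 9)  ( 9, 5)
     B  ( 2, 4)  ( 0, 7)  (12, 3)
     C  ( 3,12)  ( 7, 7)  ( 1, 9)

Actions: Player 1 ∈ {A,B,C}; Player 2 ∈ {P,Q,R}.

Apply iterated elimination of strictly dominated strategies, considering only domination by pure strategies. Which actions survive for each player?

Survivors P1:{A,C} P2:{P,Q}

P2 drop R (P beats it: A:7>5 B:4>3 C:12>9)
P1 drop B (A beats it: P:4>2 Q:6>0)
P1→{A,C} P2→{P,Q}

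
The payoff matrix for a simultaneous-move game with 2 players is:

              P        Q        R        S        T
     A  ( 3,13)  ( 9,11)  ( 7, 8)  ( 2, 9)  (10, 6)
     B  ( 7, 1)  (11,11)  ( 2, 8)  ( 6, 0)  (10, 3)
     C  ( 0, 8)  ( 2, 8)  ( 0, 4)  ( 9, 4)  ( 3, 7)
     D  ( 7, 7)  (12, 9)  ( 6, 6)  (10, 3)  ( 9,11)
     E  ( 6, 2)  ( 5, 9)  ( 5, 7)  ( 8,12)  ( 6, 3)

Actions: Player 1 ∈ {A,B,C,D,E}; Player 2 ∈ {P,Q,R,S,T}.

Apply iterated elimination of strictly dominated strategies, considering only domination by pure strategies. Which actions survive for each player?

Remaining: P1:{A,B,D} P2:{P,Q,T}

P1 drop C (D beats it: P:7>0 Q:12>2 R:6>0 S:10>9 T:9>3)
P1 drop E (D beats it: P:7>6 Q:12>5 R:6>5 S:10>8 T:9>6)
P2 drop R (Q beats it: A:11>8 B:11>8 D:9>6)
P2 drop S (P beats it: A:13>9 B:1>0 D:7>3)
P1→{A,B,D} P2→{P,Q,T}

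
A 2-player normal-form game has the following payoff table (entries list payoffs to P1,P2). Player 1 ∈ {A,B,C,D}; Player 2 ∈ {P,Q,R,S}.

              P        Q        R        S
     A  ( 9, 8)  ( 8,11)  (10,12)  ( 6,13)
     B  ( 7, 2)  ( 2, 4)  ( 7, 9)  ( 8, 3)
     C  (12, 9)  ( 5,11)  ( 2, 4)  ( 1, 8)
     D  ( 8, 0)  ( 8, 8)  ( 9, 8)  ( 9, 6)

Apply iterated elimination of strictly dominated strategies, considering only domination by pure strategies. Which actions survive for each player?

IESDS → P1:{A,D} P2:{Q,R,S}

P1 drop B (D beats it: P:8>7 Q:8>2 R:9>7 S:9>8)
P2 drop P (Q beats it: A:11>8 C:11>9 D:8>0)
P1 drop C (A beats it: Q:8>5 R:10>2 S:6>1)
P1→{A,D} P2→{Q,R,S}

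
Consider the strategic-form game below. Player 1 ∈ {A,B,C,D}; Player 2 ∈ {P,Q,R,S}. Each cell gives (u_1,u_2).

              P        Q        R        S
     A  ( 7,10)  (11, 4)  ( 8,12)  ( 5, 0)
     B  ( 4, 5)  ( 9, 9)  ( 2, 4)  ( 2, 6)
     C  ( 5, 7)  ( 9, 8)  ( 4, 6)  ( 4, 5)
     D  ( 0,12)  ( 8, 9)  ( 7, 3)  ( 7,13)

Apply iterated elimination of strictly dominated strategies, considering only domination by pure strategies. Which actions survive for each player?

P1 drop B (A beats it: P:7>4 Q:11>9 R:8>2 S:5>2)
P1 drop C (A beats it: P:7>5 Q:11>9 R:8>4 S:5>4)
P2 drop Q (P beats it: A:10>4 D:12>9)
P1→{A,D} P2→{P,R,S}

Survivors P1:{A,D} P2:{P,R,S}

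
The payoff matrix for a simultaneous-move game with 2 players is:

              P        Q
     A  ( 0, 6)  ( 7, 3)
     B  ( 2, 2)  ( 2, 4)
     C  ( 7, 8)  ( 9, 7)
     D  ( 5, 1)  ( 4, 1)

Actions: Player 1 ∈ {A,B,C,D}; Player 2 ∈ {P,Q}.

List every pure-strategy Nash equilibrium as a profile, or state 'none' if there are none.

(A,P): not NE [P1→C gives 7>0]
(A,Q): not NE [P1→C gives 9>7; P2→P gives 6>3]
(B,P): not NE [P1→C gives 7>2; P2→Q gives 4>2]
(B,Q): not NE [P1→C gives 9>2]
(C,P): NE
(C,Q): not NE [P2→P gives 8>7]
(D,P): not NE [P1→C gives 7>5]
(D,Q): not NE [P1→C gives 9>4]

NE set: (C,P)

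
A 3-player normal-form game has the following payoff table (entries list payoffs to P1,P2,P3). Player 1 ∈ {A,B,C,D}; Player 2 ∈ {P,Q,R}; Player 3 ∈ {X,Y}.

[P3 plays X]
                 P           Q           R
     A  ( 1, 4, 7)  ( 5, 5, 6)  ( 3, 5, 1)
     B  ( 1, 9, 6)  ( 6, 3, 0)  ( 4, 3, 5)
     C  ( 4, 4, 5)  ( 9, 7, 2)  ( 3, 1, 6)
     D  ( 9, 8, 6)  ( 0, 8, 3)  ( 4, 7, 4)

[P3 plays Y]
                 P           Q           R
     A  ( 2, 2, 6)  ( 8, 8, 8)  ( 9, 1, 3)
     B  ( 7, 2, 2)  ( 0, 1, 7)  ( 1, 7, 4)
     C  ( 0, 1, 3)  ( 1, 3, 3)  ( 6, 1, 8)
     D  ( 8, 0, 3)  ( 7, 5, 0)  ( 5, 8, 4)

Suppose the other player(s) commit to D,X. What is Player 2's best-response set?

u_2(P vs D,X) = 8
u_2(Q vs D,X) = 8
u_2(R vs D,X) = 7
max payoff 8 at {P,Q}

argmax u_2 = {P,Q}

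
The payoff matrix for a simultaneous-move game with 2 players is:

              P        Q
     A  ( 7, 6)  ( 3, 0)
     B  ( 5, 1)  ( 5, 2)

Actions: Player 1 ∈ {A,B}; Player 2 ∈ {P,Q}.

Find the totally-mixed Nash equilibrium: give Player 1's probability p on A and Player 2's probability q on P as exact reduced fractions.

P1 indiff ⇒ q·7+(1-q)·3 = q·5+(1-q)·5 ⇒ q(2) = (1-q)(2) ⇒ q = 1/2
P2 indiff ⇒ p·6+(1-p)·1 = p·0+(1-p)·2 ⇒ p(6) = (1-p)(1) ⇒ p = 1/7

P1 mixes 1/7 on A; P2 mixes 1/2 on P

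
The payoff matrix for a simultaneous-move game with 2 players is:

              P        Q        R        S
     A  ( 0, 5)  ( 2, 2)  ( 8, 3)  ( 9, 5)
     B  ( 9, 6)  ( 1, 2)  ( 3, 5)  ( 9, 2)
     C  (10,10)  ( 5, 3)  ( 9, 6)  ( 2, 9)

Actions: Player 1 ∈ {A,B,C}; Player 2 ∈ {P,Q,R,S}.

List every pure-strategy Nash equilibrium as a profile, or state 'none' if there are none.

PSNE = {(A,S), (C,P)}

(A,P): not NE [P1→C gives 10>0]
(A,Q): not NE [P1→C gives 5>2; P2→S gives 5>2]
(A,R): not NE [P1→C gives 9>8; P2→S gives 5>3]
(A,S): NE
(B,P): not NE [P1→C gives 10>9]
(B,Q): not NE [P1→C gives 5>1; P2→P gives 6>2]
(B,R): not NE [P1→C gives 9>3; P2→P gives 6>5]
(B,S): not NE [P2→P gives 6>2]
(C,P): NE
(C,Q): not NE [P2→P gives 10>3]
(C,R): not NE [P2→P gives 10>6]
(C,S): not NE [P1→B gives 9>2; P2→P gives 10>9]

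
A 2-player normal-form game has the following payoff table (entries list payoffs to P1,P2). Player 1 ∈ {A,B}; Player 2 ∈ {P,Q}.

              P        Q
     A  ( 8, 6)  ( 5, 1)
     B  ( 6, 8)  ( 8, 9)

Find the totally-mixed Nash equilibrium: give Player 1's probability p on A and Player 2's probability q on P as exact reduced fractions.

P1 mixes 1/6 on A; P2 mixes 3/5 on P

P1 indiff ⇒ q·8+(1-q)·5 = q·6+(1-q)·8 ⇒ q(2) = (1-q)(3) ⇒ q = 3/5
P2 indiff ⇒ p·6+(1-p)·8 = p·1+(1-p)·9 ⇒ p(5) = (1-p)(1) ⇒ p = 1/6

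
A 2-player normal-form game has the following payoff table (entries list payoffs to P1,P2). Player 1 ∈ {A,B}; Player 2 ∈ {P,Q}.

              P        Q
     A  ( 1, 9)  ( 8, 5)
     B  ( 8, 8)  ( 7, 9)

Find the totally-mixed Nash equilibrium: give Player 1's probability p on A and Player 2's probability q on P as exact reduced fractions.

P1 indiff ⇒ q·1+(1-q)·8 = q·8+(1-q)·7 ⇒ q(-7) = (1-q)(-1) ⇒ q = 1/8
P2 indiff ⇒ p·9+(1-p)·8 = p·5+(1-p)·9 ⇒ p(4) = (1-p)(1) ⇒ p = 1/5

p=1/5, q=1/8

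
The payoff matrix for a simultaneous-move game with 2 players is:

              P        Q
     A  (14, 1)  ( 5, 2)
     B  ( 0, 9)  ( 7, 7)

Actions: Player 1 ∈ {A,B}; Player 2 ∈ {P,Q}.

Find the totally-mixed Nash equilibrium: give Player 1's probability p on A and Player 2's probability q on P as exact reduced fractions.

P1 mixes 2/3 on A; P2 mixes 1/8 on P

P1 indiff ⇒ q·14+(1-q)·5 = q·0+(1-q)·7 ⇒ q(14) = (1-q)(2) ⇒ q = 1/8
P2 indiff ⇒ p·1+(1-p)·9 = p·2+(1-p)·7 ⇒ p(-1) = (1-p)(-2) ⇒ p = 2/3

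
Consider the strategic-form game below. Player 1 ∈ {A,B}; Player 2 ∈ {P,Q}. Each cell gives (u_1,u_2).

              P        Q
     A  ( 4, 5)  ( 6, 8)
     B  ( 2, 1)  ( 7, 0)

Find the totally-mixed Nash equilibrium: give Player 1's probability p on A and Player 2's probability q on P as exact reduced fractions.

P1 mixes 1/4 on A; P2 mixes 1/3 on P

P1 indiff ⇒ q·4+(1-q)·6 = q·2+(1-q)·7 ⇒ q(2) = (1-q)(1) ⇒ q = 1/3
P2 indiff ⇒ p·5+(1-p)·1 = p·8+(1-p)·0 ⇒ p(-3) = (1-p)(-1) ⇒ p = 1/4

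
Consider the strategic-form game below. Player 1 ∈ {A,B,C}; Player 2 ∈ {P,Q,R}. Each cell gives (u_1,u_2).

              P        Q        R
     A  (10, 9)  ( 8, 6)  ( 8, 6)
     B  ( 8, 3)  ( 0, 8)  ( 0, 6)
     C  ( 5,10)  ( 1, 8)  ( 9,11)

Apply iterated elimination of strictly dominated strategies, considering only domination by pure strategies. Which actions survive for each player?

Remaining: P1:{A,C} P2:{P,R}

P1 drop B (A beats it: P:10>8 Q:8>0 R:8>0)
P2 drop Q (P beats it: A:9>6 C:10>8)
P1→{A,C} P2→{P,R}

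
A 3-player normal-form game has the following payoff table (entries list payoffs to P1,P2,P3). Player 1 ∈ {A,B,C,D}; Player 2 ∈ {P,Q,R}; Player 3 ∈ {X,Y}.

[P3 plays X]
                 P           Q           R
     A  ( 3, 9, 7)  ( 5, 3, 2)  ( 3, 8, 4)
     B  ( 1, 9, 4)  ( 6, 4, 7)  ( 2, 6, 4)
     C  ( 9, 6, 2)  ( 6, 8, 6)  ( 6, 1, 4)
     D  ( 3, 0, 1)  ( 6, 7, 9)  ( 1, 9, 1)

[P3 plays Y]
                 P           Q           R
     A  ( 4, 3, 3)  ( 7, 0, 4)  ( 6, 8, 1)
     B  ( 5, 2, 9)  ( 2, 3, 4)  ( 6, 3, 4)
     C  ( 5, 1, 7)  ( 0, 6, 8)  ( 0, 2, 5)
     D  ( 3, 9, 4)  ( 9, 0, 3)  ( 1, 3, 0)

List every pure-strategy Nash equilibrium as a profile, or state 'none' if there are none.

(A,P,X): not NE [P1→C gives 9>3]
(A,P,Y): not NE [P1→C gives 5>4; P2→R gives 8>3; P3→X gives 7>3]
(A,Q,X): not NE [P1→D gives 6>5; P2→P gives 9>3; P3→Y gives 4>2]
(A,Q,Y): not NE [P1→D gives 9>7; P2→R gives 8>0]
(A,R,X): not NE [P1→C gives 6>3; P2→P gives 9>8]
(A,R,Y): not NE [P3→X gives 4>1]
(B,P,X): not NE [P1→C gives 9>1; P3→Y gives 9>4]
(B,P,Y): not NE [P2→R gives 3>2]
(B,Q,X): not NE [P2→P gives 9>4]
(B,Q,Y): not NE [P1→D gives 9>2; P3→X gives 7>4]
(B,R,X): not NE [P1→C gives 6>2; P2→P gives 9>6]
(B,R,Y): NE
(C,P,X): not NE [P2→Q gives 8>6; P3→Y gives 7>2]
(C,P,Y): not NE [P2→Q gives 6>1]
(C,Q,X): not NE [P3→Y gives 8>6]
(C,Q,Y): not NE [P1→D gives 9>0]
(C,R,X): not NE [P2→Q gives 8>1; P3→Y gives 5>4]
(C,R,Y): not NE [P1→B gives 6>0; P2→Q gives 6>2]
(D,P,X): not NE [P1→C gives 9>3; P2→R gives 9>0; P3→Y gives 4>1]
(D,P,Y): not NE [P1→C gives 5>3]
(D,Q,X): not NE [P2→R gives 9>7]
(D,Q,Y): not NE [P2→P gives 9>0; P3→X gives 9>3]
(D,R,X): not NE [P1→C gives 6>1]
(D,R,Y): not NE [P1→B gives 6>1; P2→P gives 9>3; P3→X gives 1>0]

Nash profiles: (B,R,Y)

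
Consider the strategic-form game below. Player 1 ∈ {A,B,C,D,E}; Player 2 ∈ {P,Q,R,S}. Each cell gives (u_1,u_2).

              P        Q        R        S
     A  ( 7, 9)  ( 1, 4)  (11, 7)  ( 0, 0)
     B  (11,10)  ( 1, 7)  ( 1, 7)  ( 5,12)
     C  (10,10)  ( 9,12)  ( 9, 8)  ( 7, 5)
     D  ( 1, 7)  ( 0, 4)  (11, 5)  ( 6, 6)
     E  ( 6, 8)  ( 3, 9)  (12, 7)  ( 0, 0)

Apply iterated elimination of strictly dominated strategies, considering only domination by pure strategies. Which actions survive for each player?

P2 drop R (P beats it: A:9>7 B:10>7 C:10>8 D:7>5 E:8>7)
P1 drop A (C beats it: P:10>7 Q:9>1 S:7>0)
P1 drop D (C beats it: P:10>1 Q:9>0 S:7>6)
P1 drop E (C beats it: P:10>6 Q:9>3 S:7>0)
P1→{B,C} P2→{P,Q,S}

Survivors P1:{B,C} P2:{P,Q,S}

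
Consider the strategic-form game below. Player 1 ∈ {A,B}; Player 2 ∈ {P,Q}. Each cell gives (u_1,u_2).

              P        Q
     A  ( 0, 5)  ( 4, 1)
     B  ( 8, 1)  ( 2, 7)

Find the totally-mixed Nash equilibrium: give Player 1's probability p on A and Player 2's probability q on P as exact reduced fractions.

(p,q) = (3/5, 1/5)

P1 indiff ⇒ q·0+(1-q)·4 = q·8+(1-q)·2 ⇒ q(-8) = (1-q)(-2) ⇒ q = 1/5
P2 indiff ⇒ p·5+(1-p)·1 = p·1+(1-p)·7 ⇒ p(4) = (1-p)(6) ⇒ p = 3/5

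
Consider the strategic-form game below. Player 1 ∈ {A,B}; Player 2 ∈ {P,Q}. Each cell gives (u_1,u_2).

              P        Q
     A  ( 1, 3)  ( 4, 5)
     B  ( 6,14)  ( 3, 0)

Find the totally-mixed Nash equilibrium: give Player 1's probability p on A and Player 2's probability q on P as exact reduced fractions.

P1 mixes 7/8 on A; P2 mixes 1/6 on P

P1 indiff ⇒ q·1+(1-q)·4 = q·6+(1-q)·3 ⇒ q(-5) = (1-q)(-1) ⇒ q = 1/6
P2 indiff ⇒ p·3+(1-p)·14 = p·5+(1-p)·0 ⇒ p(-2) = (1-p)(-14) ⇒ p = 7/8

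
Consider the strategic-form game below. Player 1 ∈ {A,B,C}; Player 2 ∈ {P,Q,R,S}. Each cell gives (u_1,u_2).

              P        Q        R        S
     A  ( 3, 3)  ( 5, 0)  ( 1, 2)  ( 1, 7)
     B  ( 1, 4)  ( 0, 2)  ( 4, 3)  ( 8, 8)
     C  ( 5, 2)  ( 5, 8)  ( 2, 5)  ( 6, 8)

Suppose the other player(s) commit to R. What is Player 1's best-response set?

BR_1 = {B}

u_1(A vs R) = 1
u_1(B vs R) = 4
u_1(C vs R) = 2
max payoff 4 at {B}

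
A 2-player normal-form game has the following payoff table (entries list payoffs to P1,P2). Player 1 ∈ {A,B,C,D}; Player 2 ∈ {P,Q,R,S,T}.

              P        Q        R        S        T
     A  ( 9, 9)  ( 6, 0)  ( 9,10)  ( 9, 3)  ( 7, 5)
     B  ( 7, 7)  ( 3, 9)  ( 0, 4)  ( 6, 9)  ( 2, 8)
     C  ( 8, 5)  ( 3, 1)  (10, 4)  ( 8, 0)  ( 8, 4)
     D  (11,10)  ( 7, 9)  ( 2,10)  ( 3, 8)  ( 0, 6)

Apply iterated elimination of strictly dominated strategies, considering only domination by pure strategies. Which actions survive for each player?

Remaining: P1:{A,C,D} P2:{P,R}

P1 drop B (A beats it: P:9>7 Q:6>3 R:9>0 S:9>6 T:7>2)
P2 drop Q (P beats it: A:9>0 C:5>1 D:10>9)
P2 drop S (P beats it: A:9>3 C:5>0 D:10>8)
P2 drop T (P beats it: A:9>5 C:5>4 D:10>6)
P1→{A,C,D} P2→{P,R}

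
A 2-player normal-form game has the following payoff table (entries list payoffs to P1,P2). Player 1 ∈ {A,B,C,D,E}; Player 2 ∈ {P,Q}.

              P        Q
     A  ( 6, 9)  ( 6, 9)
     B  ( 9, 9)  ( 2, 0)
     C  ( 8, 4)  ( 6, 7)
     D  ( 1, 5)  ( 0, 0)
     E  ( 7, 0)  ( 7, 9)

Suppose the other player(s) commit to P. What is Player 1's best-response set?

u_1(A vs P) = 6
u_1(B vs P) = 9
u_1(C vs P) = 8
u_1(D vs P) = 1
u_1(E vs P) = 7
max payoff 9 at {B}

argmax u_1 = {B}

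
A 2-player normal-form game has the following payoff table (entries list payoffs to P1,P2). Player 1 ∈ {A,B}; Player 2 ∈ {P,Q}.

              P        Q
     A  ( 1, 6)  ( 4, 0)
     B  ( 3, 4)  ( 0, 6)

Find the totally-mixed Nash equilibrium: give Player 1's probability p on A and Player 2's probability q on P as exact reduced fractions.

P1 indiff ⇒ q·1+(1-q)·4 = q·3+(1-q)·0 ⇒ q(-2) = (1-q)(-4) ⇒ q = 2/3
P2 indiff ⇒ p·6+(1-p)·4 = p·0+(1-p)·6 ⇒ p(6) = (1-p)(2) ⇒ p = 1/4

p=1/4, q=2/3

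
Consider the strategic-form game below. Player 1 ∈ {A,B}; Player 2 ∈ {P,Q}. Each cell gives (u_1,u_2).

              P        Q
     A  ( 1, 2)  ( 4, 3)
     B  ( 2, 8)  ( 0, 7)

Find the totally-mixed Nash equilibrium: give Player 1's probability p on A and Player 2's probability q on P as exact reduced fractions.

P1 indiff ⇒ q·1+(1-q)·4 = q·2+(1-q)·0 ⇒ q(-1) = (1-q)(-4) ⇒ q = 4/5
P2 indiff ⇒ p·2+(1-p)·8 = p·3+(1-p)·7 ⇒ p(-1) = (1-p)(-1) ⇒ p = 1/2

P1 mixes 1/2 on A; P2 mixes 4/5 on P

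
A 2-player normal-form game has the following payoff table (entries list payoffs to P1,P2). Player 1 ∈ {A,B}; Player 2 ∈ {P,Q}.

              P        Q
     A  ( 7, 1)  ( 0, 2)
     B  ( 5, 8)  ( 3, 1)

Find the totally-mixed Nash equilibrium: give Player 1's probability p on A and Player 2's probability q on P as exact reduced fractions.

P1 indiff ⇒ q·7+(1-q)·0 = q·5+(1-q)·3 ⇒ q(2) = (1-q)(3) ⇒ q = 3/5
P2 indiff ⇒ p·1+(1-p)·8 = p·2+(1-p)·1 ⇒ p(-1) = (1-p)(-7) ⇒ p = 7/8

(p,q) = (7/8, 3/5)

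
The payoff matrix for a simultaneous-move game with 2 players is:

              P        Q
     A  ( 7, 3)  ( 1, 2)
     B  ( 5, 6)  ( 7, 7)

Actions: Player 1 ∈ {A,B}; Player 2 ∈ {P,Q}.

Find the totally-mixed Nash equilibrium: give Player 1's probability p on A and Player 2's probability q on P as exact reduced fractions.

(p,q) = (1/2, 3/4)

P1 indiff ⇒ q·7+(1-q)·1 = q·5+(1-q)·7 ⇒ q(2) = (1-q)(6) ⇒ q = 3/4
P2 indiff ⇒ p·3+(1-p)·6 = p·2+(1-p)·7 ⇒ p(1) = (1-p)(1) ⇒ p = 1/2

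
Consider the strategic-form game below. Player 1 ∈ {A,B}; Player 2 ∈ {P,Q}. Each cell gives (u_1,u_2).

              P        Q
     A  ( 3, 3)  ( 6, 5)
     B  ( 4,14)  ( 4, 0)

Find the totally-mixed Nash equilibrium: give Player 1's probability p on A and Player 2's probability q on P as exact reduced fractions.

P1 mixes 7/8 on A; P2 mixes 2/3 on P

P1 indiff ⇒ q·3+(1-q)·6 = q·4+(1-q)·4 ⇒ q(-1) = (1-q)(-2) ⇒ q = 2/3
P2 indiff ⇒ p·3+(1-p)·14 = p·5+(1-p)·0 ⇒ p(-2) = (1-p)(-14) ⇒ p = 7/8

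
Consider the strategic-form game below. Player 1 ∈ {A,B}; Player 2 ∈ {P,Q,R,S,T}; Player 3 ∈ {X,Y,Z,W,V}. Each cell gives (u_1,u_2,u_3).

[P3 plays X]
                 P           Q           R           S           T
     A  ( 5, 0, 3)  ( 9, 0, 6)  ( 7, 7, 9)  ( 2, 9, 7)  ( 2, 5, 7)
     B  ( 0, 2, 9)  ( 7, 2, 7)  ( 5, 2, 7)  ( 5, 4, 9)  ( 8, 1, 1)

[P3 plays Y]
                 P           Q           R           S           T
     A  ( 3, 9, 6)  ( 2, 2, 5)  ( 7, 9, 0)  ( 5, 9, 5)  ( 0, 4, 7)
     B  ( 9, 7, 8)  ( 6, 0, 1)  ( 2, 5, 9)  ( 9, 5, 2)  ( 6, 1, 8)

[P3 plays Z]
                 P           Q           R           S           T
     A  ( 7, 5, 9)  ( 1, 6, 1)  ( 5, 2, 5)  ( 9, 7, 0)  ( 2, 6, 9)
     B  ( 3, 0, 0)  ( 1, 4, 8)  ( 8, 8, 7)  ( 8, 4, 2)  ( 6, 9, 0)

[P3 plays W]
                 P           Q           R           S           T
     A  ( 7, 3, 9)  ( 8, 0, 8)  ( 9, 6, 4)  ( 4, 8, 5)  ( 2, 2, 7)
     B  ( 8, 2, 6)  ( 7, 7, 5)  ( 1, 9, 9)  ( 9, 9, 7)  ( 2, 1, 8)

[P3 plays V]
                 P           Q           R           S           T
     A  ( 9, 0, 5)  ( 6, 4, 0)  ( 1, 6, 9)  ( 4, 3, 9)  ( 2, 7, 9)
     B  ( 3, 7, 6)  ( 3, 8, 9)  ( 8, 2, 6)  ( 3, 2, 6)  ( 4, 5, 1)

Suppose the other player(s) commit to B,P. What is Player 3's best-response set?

u_3(X vs B,P) = 9
u_3(Y vs B,P) = 8
u_3(Z vs B,P) = 0
u_3(W vs B,P) = 6
u_3(V vs B,P) = 6
max payoff 9 at {X}

BR_3 = {X}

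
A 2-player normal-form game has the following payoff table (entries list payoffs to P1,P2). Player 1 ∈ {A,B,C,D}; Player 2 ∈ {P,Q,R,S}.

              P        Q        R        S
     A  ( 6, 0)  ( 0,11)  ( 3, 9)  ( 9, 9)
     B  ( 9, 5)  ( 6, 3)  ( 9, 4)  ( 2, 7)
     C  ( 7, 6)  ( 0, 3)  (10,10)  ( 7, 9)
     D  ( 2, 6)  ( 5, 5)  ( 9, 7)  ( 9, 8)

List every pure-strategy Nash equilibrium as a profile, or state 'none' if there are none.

(A,P): not NE [P1→B gives 9>6; P2→Q gives 11>0]
(A,Q): not NE [P1→B gives 6>0]
(A,R): not NE [P1→C gives 10>3; P2→Q gives 11>9]
(A,S): not NE [P2→Q gives 11>9]
(B,P): not NE [P2→S gives 7>5]
(B,Q): not NE [P2→S gives 7>3]
(B,R): not NE [P1→C gives 10>9; P2→S gives 7>4]
(B,S): not NE [P1→D gives 9>2]
(C,P): not NE [P1→B gives 9>7; P2→R gives 10>6]
(C,Q): not NE [P1→B gives 6>0; P2→R gives 10>3]
(C,R): NE
(C,S): not NE [P1→D gives 9>7; P2→R gives 10>9]
(D,P): not NE [P1→B gives 9>2; P2→S gives 8>6]
(D,Q): not NE [P1→B gives 6>5; P2→S gives 8>5]
(D,R): not NE [P1→C gives 10>9; P2→S gives 8>7]
(D,S): NE

Nash profiles: (C,R), (D,S)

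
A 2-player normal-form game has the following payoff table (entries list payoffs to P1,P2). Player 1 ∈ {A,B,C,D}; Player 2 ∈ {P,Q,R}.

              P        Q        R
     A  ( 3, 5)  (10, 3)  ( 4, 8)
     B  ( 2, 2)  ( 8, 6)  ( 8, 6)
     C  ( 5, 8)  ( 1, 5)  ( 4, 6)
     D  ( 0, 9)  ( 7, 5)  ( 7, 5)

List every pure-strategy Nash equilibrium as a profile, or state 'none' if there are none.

(A,P): not NE [P1→C gives 5>3; P2→R gives 8>5]
(A,Q): not NE [P2→R gives 8>3]
(A,R): not NE [P1→B gives 8>4]
(B,P): not NE [P1→C gives 5>2; P2→R gives 6>2]
(B,Q): not NE [P1→A gives 10>8]
(B,R): NE
(C,P): NE
(C,Q): not NE [P1→A gives 10>1; P2→P gives 8>5]
(C,R): not NE [P1→B gives 8>4; P2→P gives 8>6]
(D,P): not NE [P1→C gives 5>0]
(D,Q): not NE [P1→A gives 10>7; P2→P gives 9>5]
(D,R): not NE [P1→B gives 8>7; P2→P gives 9>5]

NE set: (B,R), (C,P)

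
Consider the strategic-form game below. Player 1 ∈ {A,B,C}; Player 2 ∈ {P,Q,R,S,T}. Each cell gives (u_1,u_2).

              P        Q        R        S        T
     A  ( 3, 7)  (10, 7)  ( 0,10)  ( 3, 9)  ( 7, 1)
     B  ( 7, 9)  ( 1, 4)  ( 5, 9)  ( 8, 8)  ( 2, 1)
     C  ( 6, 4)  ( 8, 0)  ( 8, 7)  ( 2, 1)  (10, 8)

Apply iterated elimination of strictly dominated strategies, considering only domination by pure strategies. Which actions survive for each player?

P2 drop Q (R beats it: A:10>7 B:9>4 C:7>0)
P2 drop S (R beats it: A:10>9 B:9>8 C:7>1)
P1 drop A (C beats it: P:6>3 R:8>0 T:10>7)
P1→{B,C} P2→{P,R,T}

IESDS → P1:{B,C} P2:{P,R,T}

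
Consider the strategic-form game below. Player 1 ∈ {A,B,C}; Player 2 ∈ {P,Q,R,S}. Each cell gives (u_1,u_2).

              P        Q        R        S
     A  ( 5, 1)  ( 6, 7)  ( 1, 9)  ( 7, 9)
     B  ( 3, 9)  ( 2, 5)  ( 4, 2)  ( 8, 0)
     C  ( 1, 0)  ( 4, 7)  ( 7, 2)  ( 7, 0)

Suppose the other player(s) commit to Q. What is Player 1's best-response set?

BR_1 = {A}

u_1(A vs Q) = 6
u_1(B vs Q) = 2
u_1(C vs Q) = 4
max payoff 6 at {A}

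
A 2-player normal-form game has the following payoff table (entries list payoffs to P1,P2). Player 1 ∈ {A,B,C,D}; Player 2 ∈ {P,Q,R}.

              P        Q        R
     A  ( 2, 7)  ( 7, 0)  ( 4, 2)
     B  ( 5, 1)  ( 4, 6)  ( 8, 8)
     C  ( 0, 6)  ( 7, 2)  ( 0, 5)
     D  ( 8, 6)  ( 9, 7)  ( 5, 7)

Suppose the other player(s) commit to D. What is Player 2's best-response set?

P2 best: {Q,R}

u_2(P vs D) = 6
u_2(Q vs D) = 7
u_2(R vs D) = 7
max payoff 7 at {Q,R}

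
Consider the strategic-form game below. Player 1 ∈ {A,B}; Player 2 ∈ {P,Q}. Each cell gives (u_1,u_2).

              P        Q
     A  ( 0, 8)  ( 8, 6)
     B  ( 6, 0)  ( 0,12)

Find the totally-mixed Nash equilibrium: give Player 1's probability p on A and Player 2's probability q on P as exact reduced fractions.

P1 indiff ⇒ q·0+(1-q)·8 = q·6+(1-q)·0 ⇒ q(-6) = (1-q)(-8) ⇒ q = 4/7
P2 indiff ⇒ p·8+(1-p)·0 = p·6+(1-p)·12 ⇒ p(2) = (1-p)(12) ⇒ p = 6/7

(p,q) = (6/7, 4/7)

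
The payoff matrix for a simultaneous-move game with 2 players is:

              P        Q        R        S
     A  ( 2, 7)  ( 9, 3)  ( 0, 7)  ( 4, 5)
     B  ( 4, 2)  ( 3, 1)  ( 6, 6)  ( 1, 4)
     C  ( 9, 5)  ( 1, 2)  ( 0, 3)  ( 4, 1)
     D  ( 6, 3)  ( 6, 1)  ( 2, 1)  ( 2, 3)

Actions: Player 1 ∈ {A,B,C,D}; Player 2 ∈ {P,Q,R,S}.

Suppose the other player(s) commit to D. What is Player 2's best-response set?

BR_2 = {P,S}

u_2(P vs D) = 3
u_2(Q vs D) = 1
u_2(R vs D) = 1
u_2(S vs D) = 3
max payoff 3 at {P,S}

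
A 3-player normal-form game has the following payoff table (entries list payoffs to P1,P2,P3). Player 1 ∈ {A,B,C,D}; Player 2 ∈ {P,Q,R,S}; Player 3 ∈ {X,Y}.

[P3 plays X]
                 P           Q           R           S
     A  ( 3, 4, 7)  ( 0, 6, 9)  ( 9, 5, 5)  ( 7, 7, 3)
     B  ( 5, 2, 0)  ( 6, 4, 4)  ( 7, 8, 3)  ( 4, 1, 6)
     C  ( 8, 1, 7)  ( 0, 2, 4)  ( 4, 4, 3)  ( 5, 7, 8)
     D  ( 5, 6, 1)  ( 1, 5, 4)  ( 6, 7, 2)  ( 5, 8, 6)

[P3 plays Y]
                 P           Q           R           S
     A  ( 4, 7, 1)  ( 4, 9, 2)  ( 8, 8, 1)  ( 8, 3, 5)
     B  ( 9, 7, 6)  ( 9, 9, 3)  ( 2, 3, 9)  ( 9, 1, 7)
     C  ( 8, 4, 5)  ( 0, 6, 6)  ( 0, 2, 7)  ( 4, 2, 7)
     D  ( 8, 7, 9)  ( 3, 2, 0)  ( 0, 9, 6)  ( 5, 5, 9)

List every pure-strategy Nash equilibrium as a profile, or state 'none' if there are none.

(A,P,X): not NE [P1→C gives 8>3; P2→S gives 7>4]
(A,P,Y): not NE [P1→B gives 9>4; P2→Q gives 9>7; P3→X gives 7>1]
(A,Q,X): not NE [P1→B gives 6>0; P2→S gives 7>6]
(A,Q,Y): not NE [P1→B gives 9>4; P3→X gives 9>2]
(A,R,X): not NE [P2→S gives 7>5]
(A,R,Y): not NE [P2→Q gives 9>8; P3→X gives 5>1]
(A,S,X): not NE [P3→Y gives 5>3]
(A,S,Y): not NE [P1→B gives 9>8; P2→Q gives 9>3]
(B,P,X): not NE [P1→C gives 8>5; P2→R gives 8>2; P3→Y gives 6>0]
(B,P,Y): not NE [P2→Q gives 9>7]
(B,Q,X): not NE [P2→R gives 8>4]
(B,Q,Y): not NE [P3→X gives 4>3]
(B,R,X): not NE [P1→A gives 9>7; P3→Y gives 9>3]
(B,R,Y): not NE [P1→A gives 8>2; P2→Q gives 9>3]
(B,S,X): not NE [P1→A gives 7>4; P2→R gives 8>1; P3→Y gives 7>6]
(B,S,Y): not NE [P2→Q gives 9>1]
(C,P,X): not NE [P2→S gives 7>1]
(C,P,Y): not NE [P1→B gives 9>8; P2→Q gives 6>4; P3→X gives 7>5]
(C,Q,X): not NE [P1→B gives 6>0; P2→S gives 7>2; P3→Y gives 6>4]
(C,Q,Y): not NE [P1→B gives 9>0]
(C,R,X): not NE [P1→A gives 9>4; P2→S gives 7>4; P3→Y gives 7>3]
(C,R,Y): not NE [P1→A gives 8>0; P2→Q gives 6>2]
(C,S,X): not NE [P1→A gives 7>5]
(C,S,Y): not NE [P1→B gives 9>4; P2→Q gives 6>2; P3→X gives 8>7]
(D,P,X): not NE [P1→C gives 8>5; P2→S gives 8>6; P3→Y gives 9>1]
(D,P,Y): not NE [P1→B gives 9>8; P2→R gives 9>7]
(D,Q,X): not NE [P1→B gives 6>1; P2→S gives 8>5]
(D,Q,Y): not NE [P1→B gives 9>3; P2→R gives 9>2; P3→X gives 4>0]
(D,R,X): not NE [P1→A gives 9>6; P2→S gives 8>7; P3→Y gives 6>2]
(D,R,Y): not NE [P1→A gives 8>0]
(D,S,X): not NE [P1→A gives 7>5; P3→Y gives 9>6]
(D,S,Y): not NE [P1→B gives 9>5; P2→R gives 9>5]

Equilibria: none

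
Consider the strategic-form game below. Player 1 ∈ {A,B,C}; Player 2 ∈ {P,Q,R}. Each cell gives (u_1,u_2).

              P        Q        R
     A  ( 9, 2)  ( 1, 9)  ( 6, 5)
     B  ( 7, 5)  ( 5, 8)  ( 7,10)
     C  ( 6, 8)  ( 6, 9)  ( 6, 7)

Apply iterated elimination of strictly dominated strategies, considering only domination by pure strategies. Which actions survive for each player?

IESDS → P1:{B,C} P2:{Q,R}

P2 drop P (Q beats it: A:9>2 B:8>5 C:9>8)
P1 drop A (B beats it: Q:5>1 R:7>6)
P1→{B,C} P2→{Q,R}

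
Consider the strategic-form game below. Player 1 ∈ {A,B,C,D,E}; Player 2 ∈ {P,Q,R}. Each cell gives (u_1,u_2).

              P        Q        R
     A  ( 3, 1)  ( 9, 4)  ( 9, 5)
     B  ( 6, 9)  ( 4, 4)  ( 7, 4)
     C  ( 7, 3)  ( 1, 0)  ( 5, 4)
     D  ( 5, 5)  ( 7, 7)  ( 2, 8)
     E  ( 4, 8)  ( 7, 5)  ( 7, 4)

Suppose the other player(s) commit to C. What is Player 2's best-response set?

argmax u_2 = {R}

u_2(P vs C) = 3
u_2(Q vs C) = 0
u_2(R vs C) = 4
max payoff 4 at {R}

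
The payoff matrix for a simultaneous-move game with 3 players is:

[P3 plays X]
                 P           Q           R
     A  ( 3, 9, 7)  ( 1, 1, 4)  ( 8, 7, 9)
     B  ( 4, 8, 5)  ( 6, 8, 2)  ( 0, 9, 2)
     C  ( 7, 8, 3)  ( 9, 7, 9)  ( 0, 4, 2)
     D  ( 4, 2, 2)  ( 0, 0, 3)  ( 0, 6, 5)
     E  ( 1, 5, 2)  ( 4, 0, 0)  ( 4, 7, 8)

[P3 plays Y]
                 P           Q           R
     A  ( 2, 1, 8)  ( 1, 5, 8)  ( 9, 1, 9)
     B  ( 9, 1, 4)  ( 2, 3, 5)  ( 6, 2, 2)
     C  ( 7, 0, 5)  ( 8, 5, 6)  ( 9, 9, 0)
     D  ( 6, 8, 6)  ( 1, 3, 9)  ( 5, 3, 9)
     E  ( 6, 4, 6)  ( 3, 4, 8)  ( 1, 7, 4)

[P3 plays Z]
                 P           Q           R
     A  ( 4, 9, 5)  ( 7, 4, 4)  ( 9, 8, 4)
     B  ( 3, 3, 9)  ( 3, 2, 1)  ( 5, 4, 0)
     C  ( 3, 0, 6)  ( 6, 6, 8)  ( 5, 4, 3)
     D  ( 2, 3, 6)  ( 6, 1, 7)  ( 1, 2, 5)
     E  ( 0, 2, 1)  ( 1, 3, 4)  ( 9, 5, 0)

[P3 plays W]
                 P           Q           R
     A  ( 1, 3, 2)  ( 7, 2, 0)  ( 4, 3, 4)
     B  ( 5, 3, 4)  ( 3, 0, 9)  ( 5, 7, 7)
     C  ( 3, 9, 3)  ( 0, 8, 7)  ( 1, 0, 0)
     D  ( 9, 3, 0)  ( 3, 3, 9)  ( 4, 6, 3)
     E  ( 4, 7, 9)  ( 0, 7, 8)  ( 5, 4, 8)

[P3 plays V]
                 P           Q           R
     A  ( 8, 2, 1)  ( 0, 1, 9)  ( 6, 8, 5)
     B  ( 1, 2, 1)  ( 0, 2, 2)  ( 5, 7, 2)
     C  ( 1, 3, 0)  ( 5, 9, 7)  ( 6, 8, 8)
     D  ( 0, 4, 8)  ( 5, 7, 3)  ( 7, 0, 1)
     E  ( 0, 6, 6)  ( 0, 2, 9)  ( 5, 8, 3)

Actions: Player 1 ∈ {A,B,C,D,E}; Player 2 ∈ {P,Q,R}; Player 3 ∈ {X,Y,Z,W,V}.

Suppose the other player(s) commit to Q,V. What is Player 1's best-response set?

u_1(A vs Q,V) = 0
u_1(B vs Q,V) = 0
u_1(C vs Q,V) = 5
u_1(D vs Q,V) = 5
u_1(E vs Q,V) = 0
max payoff 5 at {C,D}

argmax u_1 = {C,D}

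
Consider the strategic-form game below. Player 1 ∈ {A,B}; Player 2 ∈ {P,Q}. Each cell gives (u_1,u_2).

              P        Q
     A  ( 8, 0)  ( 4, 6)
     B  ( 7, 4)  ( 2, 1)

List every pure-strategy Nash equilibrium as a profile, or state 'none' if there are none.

(A,P): not NE [P2→Q gives 6>0]
(A,Q): NE
(B,P): not NE [P1→A gives 8>7]
(B,Q): not NE [P1→A gives 4>2; P2→P gives 4>1]

Nash profiles: (A,Q)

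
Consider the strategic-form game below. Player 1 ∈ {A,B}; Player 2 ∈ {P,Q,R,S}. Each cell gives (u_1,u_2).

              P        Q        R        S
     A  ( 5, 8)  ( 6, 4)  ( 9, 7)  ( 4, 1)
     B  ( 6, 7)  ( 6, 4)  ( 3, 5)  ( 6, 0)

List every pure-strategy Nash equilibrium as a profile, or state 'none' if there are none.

PSNE = {(B,P)}

(A,P): not NE [P1→B gives 6>5]
(A,Q): not NE [P2→P gives 8>4]
(A,R): not NE [P2→P gives 8>7]
(A,S): not NE [P1→B gives 6>4; P2→P gives 8>1]
(B,P): NE
(B,Q): not NE [P2→P gives 7>4]
(B,R): not NE [P1→A gives 9>3; P2→P gives 7>5]
(B,S): not NE [P2→P gives 7>0]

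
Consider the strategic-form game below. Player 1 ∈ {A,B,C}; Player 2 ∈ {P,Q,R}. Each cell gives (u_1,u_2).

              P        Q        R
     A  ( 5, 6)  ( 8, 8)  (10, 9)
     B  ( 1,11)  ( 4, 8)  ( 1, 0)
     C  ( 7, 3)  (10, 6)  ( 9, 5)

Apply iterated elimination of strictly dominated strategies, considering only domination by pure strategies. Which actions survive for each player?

P1 drop B (A beats it: P:5>1 Q:8>4 R:10>1)
P2 drop P (Q beats it: A:8>6 C:6>3)
P1→{A,C} P2→{Q,R}

IESDS → P1:{A,C} P2:{Q,R}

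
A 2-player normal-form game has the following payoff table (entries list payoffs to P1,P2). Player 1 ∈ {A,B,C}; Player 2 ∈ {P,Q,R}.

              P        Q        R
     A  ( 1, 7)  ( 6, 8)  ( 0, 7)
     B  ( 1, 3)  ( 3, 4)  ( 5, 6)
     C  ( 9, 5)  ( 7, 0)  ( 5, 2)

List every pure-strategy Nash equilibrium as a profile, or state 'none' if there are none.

NE set: (B,R), (C,P)

(A,P): not NE [P1→C gives 9>1; P2→Q gives 8>7]
(A,Q): not NE [P1→C gives 7>6]
(A,R): not NE [P1→C gives 5>0; P2→Q gives 8>7]
(B,P): not NE [P1→C gives 9>1; P2→R gives 6>3]
(B,Q): not NE [P1→C gives 7>3; P2→R gives 6>4]
(B,R): NE
(C,P): NE
(C,Q): not NE [P2→P gives 5>0]
(C,R): not NE [P2→P gives 5>2]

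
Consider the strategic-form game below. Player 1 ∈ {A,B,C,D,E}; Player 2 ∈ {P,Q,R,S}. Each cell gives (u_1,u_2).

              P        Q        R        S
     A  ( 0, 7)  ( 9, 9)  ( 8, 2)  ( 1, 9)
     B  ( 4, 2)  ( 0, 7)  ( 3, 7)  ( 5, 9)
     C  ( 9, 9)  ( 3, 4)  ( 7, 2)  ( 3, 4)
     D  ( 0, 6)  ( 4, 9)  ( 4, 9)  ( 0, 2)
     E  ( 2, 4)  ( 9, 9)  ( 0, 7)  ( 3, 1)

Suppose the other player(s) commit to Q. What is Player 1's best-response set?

argmax u_1 = {A,E}

u_1(A vs Q) = 9
u_1(B vs Q) = 0
u_1(C vs Q) = 3
u_1(D vs Q) = 4
u_1(E vs Q) = 9
max payoff 9 at {A,E}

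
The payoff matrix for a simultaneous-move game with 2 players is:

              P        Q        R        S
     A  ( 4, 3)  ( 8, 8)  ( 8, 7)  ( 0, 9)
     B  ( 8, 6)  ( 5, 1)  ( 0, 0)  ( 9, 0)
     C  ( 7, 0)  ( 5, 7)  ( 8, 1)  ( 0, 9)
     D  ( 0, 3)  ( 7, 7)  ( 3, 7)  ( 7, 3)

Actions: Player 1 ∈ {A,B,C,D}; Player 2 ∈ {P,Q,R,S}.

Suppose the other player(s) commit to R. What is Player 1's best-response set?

P1 best: {A,C}

u_1(A vs R) = 8
u_1(B vs R) = 0
u_1(C vs R) = 8
u_1(D vs R) = 3
max payoff 8 at {A,C}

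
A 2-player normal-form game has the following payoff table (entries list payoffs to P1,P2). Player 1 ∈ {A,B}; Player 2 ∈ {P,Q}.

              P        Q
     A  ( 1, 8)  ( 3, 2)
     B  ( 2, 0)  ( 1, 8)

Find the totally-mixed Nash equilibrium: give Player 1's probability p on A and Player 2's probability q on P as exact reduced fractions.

P1 indiff ⇒ q·1+(1-q)·3 = q·2+(1-q)·1 ⇒ q(-1) = (1-q)(-2) ⇒ q = 2/3
P2 indiff ⇒ p·8+(1-p)·0 = p·2+(1-p)·8 ⇒ p(6) = (1-p)(8) ⇒ p = 4/7

(p,q) = (4/7, 2/3)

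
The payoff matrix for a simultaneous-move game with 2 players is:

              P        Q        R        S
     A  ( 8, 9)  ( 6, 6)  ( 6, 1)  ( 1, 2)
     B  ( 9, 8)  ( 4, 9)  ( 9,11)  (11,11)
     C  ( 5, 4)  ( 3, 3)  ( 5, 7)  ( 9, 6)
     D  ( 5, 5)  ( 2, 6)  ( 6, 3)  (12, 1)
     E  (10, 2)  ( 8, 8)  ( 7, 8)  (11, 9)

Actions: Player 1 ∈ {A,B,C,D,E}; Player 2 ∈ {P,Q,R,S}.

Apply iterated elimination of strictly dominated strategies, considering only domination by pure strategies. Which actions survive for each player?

IESDS → P1:{B,D,E} P2:{Q,R,S}

P1 drop A (E beats it: P:10>8 Q:8>6 R:7>6 S:11>1)
P1 drop C (B beats it: P:9>5 Q:4>3 R:9>5 S:11>9)
P2 drop P (Q beats it: B:9>8 D:6>5 E:8>2)
P1→{B,D,E} P2→{Q,R,S}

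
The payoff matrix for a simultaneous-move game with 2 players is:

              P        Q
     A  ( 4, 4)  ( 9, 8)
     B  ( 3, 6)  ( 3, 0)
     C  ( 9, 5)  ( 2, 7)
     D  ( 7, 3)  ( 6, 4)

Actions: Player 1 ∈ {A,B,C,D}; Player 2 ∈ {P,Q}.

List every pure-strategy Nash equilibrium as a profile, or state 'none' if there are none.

(A,P): not NE [P1→C gives 9>4; P2→Q gives 8>4]
(A,Q): NE
(B,P): not NE [P1→C gives 9>3]
(B,Q): not NE [P1→A gives 9>3; P2→P gives 6>0]
(C,P): not NE [P2→Q gives 7>5]
(C,Q): not NE [P1→A gives 9>2]
(D,P): not NE [P1→C gives 9>7; P2→Q gives 4>3]
(D,Q): not NE [P1→A gives 9>6]

PSNE = {(A,Q)}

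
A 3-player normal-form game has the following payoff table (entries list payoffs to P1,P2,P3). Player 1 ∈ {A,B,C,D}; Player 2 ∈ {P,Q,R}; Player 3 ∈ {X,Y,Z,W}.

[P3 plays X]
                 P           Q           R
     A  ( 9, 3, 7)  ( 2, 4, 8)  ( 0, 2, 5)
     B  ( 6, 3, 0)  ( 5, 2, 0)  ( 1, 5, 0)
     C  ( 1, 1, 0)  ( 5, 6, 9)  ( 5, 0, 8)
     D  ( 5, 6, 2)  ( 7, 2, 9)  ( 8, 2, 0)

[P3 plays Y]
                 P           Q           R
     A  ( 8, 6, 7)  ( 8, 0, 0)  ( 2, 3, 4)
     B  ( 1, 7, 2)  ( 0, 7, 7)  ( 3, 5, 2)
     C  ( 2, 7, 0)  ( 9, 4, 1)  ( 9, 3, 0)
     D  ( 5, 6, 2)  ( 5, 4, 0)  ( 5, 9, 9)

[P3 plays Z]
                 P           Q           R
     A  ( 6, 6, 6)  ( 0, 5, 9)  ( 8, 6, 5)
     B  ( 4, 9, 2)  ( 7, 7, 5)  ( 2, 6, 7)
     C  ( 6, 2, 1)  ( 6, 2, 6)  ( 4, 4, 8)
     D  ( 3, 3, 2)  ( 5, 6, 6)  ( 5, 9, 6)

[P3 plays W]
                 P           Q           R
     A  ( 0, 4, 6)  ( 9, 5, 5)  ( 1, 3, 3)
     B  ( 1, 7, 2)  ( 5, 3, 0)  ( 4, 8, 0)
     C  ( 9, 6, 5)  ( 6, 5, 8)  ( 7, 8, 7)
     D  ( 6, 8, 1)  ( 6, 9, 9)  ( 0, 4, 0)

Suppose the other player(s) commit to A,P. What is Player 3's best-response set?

BR_3 = {X,Y}

u_3(X vs A,P) = 7
u_3(Y vs A,P) = 7
u_3(Z vs A,P) = 6
u_3(W vs A,P) = 6
max payoff 7 at {X,Y}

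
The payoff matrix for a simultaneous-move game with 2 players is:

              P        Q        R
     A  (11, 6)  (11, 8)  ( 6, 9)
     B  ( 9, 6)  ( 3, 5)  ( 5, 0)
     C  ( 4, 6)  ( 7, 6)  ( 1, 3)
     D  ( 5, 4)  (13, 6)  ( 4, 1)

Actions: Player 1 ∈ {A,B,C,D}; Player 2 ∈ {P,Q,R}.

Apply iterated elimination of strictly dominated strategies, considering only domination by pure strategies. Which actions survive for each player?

Remaining: P1:{A,D} P2:{Q,R}

P1 drop B (A beats it: P:11>9 Q:11>3 R:6>5)
P1 drop C (A beats it: P:11>4 Q:11>7 R:6>1)
P2 drop P (Q beats it: A:8>6 D:6>4)
P1→{A,D} P2→{Q,R}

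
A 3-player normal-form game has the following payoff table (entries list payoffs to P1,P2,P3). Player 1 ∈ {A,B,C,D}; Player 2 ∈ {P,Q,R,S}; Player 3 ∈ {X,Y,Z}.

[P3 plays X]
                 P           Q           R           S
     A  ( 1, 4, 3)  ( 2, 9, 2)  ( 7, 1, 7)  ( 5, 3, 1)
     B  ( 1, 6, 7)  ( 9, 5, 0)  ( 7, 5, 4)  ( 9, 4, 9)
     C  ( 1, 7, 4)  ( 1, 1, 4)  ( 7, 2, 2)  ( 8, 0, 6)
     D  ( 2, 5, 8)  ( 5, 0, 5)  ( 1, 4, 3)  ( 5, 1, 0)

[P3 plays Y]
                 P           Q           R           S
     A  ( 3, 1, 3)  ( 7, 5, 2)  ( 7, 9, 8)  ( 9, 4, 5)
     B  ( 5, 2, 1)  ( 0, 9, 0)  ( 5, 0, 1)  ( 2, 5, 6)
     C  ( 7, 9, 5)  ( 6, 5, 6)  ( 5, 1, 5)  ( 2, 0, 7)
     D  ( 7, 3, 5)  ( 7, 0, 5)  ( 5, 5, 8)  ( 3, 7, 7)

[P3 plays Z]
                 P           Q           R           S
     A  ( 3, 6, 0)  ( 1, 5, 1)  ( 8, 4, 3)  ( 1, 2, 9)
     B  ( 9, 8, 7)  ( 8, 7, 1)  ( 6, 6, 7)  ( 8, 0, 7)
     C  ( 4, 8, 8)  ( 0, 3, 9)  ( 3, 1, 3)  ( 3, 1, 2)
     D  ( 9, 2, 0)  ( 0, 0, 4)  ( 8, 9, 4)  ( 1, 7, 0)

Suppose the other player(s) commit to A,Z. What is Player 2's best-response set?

P2 best: {P}

u_2(P vs A,Z) = 6
u_2(Q vs A,Z) = 5
u_2(R vs A,Z) = 4
u_2(S vs A,Z) = 2
max payoff 6 at {P}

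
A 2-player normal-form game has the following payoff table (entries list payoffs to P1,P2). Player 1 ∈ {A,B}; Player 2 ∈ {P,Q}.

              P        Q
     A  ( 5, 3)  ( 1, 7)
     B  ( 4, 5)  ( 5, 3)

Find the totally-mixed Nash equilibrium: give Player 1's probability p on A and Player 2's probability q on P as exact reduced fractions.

P1 indiff ⇒ q·5+(1-q)·1 = q·4+(1-q)·5 ⇒ q(1) = (1-q)(4) ⇒ q = 4/5
P2 indiff ⇒ p·3+(1-p)·5 = p·7+(1-p)·3 ⇒ p(-4) = (1-p)(-2) ⇒ p = 1/3

P1 mixes 1/3 on A; P2 mixes 4/5 on P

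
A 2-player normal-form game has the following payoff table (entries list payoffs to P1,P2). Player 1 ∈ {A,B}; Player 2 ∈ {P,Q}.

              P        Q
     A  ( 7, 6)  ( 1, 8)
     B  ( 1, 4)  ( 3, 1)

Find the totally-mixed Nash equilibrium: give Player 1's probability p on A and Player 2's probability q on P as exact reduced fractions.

P1 indiff ⇒ q·7+(1-q)·1 = q·1+(1-q)·3 ⇒ q(6) = (1-q)(2) ⇒ q = 1/4
P2 indiff ⇒ p·6+(1-p)·4 = p·8+(1-p)·1 ⇒ p(-2) = (1-p)(-3) ⇒ p = 3/5

p=3/5, q=1/4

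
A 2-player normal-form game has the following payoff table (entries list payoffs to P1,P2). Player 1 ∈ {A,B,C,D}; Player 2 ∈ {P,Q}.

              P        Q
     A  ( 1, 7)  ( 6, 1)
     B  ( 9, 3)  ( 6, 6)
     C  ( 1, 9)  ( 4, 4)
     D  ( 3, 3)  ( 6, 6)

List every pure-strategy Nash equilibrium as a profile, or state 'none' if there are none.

PSNE = {(B,Q), (D,Q)}

(A,P): not NE [P1→B gives 9>1]
(A,Q): not NE [P2→P gives 7>1]
(B,P): not NE [P2→Q gives 6>3]
(B,Q): NE
(C,P): not NE [P1→B gives 9>1]
(C,Q): not NE [P1→D gives 6>4; P2→P gives 9>4]
(D,P): not NE [P1→B gives 9>3; P2→Q gives 6>3]
(D,Q): NE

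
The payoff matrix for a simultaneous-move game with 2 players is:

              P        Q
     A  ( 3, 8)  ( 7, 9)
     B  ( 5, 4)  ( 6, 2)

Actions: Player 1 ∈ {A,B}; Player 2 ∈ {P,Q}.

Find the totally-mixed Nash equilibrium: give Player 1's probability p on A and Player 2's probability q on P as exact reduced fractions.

P1 indiff ⇒ q·3+(1-q)·7 = q·5+(1-q)·6 ⇒ q(-2) = (1-q)(-1) ⇒ q = 1/3
P2 indiff ⇒ p·8+(1-p)·4 = p·9+(1-p)·2 ⇒ p(-1) = (1-p)(-2) ⇒ p = 2/3

p=2/3, q=1/3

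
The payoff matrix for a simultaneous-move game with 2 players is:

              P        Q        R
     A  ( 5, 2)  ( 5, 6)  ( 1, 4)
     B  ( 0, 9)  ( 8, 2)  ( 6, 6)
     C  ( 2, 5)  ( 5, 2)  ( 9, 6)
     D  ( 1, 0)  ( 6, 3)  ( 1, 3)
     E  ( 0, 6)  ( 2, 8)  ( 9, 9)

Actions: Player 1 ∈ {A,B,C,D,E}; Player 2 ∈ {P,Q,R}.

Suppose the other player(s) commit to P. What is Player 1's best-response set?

u_1(A vs P) = 5
u_1(B vs P) = 0
u_1(C vs P) = 2
u_1(D vs P) = 1
u_1(E vs P) = 0
max payoff 5 at {A}

BR_1 = {A}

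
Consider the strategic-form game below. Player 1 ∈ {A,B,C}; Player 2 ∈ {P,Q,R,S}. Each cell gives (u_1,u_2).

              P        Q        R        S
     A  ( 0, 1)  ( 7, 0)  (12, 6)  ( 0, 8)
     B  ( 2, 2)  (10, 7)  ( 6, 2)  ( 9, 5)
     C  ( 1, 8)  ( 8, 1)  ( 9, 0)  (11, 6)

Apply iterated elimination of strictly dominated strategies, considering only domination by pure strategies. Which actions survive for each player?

P2 drop R (S beats it: A:8>6 B:5>2 C:6>0)
P1 drop A (B beats it: P:2>0 Q:10>7 S:9>0)
P1→{B,C} P2→{P,Q,S}

IESDS → P1:{B,C} P2:{P,Q,S}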